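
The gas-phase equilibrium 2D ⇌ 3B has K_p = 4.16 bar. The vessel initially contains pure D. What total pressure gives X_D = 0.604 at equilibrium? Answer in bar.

P = 1.14 bar

Take 1 mol D as basis and let X be its fractional conversion, so ξ = 0.5X.
Moles: n_D = 1 − X; n_B = 1.5X.
Total moles n_T = 1 + 0.5X.
K_p = p_B^3 / (p_D^2) with p_i = (n_i/n_T)·P.
At X = 0.604: the mole-fraction product g(X) = Π y_i^ν_i = 3.642. Since K_p = g(X)·P^{1}, P = (K_p/g)^(1/1) = (4.16/3.642)^(1/1) = 1.14 bar.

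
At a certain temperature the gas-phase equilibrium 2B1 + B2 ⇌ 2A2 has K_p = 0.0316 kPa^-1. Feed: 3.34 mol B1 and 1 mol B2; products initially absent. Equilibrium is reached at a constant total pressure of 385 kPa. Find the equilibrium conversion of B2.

Let X = conversion of B2 (basis 1 mol B2); extent of reaction ξ = X.
Moles: n_B1 = 3.34 − 2X; n_B2 = 1 − X; n_A2 = 2X.
n_T = Σnᵢ = 4.34 − X.
Mole fractions y_i = n_i/n_T; K_p = p_A2^2 / (p_B1^2 p_B2) with p_i = y_i·P.
Substituting and setting equal to 0.0316 kPa^-1 gives a polynomial in X; the root in (0,1) is X = 0.778.

X = 0.778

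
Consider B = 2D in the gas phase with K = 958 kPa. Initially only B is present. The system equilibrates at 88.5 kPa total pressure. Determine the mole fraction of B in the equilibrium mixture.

Basis: 1 mol B initially; let X = conversion of B. Extent ξ = X.
Mole table: n_B = 1 − X; n_D = 2X.
Total moles n_T = 1 + X.
With p_i = (n_i/n_T)P, K = p_D^2 / (p_B).
This yields a degree-2 equation in X; solving on (0,1), X = 0.855.
Then n_B = 0.145, n_T = 1.85, so y_B = 0.078.

y_B = 0.078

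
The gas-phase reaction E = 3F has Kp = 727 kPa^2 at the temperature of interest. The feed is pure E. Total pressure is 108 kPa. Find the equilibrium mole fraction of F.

Take 1 mol E as basis and let X be its fractional conversion, so ξ = X.
At extent ξ: n_E = 1 − X; n_F = 3X.
Total moles n_T = 1 + 2X.
Mole fractions y_i = n_i/n_T; Kp = p_F^3 / (p_E) with p_i = y_i·P.
Equating to 727 kPa^2 and solving on 0 < X < 1: X = 0.149.
Then n_F = 0.447, n_T = 1.3, so y_F = 0.344.

y_F = 0.344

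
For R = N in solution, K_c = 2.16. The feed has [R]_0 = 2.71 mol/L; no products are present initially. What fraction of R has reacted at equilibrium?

Let X = conversion of R; extent ξ = 2.71·X mol/L.
Concentrations: [R] = 2.71 − 2.71X; [N] = 2.71X.
K_c = [N] / ([R]).
Setting equal to 2.16 and solving for X on (0,1) gives X = 0.684.

X = 0.684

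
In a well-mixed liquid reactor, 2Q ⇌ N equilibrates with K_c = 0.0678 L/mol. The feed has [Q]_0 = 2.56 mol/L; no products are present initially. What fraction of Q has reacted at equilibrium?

X = 0.214

Let X = conversion of Q; extent ξ = 2.56X/2 mol/L.
Concentrations: [Q] = 2.56 − 2.56X; [N] = 1.28X.
K_c = [N] / ([Q]^2).
Solving K_c = 0.0678 for X ∈ (0,1): X = 0.214.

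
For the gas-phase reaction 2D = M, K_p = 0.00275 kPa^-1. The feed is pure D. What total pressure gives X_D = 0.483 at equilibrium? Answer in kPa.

P = 249 kPa

Let X = conversion of D (basis 1 mol D); extent of reaction ξ = 0.5X.
Mole table: n_D = 1 − X; n_M = 0.5X.
n_T = Σnᵢ = 1 − 0.5X.
K_p = p_M / (p_D^2) with p_i = (n_i/n_T)·P.
At X = 0.483: the mole-fraction product g(X) = Π y_i^ν_i = 0.6853. Since K_p = g(X)·P^{-1}, P = (g/K_p)^(1/1) = (0.6853/0.00275)^(1/1) = 249 kPa.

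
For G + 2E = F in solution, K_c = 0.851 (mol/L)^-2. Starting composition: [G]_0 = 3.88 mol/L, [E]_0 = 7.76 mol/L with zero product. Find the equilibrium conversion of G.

X = 0.755

Let X = conversion of G; extent ξ = 3.88·X mol/L.
Concentrations: [G] = 3.88 − 3.88X; [E] = 7.76 − 7.76X; [F] = 3.88X.
K_c = [F] / ([G] [E]^2).
Setting equal to 0.851 and solving for X on (0,1) gives X = 0.755.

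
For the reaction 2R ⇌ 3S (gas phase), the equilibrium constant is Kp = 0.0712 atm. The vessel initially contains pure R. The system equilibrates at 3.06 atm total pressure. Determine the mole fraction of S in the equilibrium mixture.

y_S = 0.238

Let X = conversion of R (basis 1 mol R); extent of reaction ξ = 0.5X.
At extent ξ: n_R = 1 − X; n_S = 1.5X.
Summing: n_T = 1 + 0.5X.
With p_i = (n_i/n_T)P, Kp = p_S^3 / (p_R^2).
Substituting and setting equal to 0.0712 atm gives a polynomial in X; the root in (0,1) is X = 0.172.
Then n_S = 0.259, n_T = 1.09, so y_S = 0.238.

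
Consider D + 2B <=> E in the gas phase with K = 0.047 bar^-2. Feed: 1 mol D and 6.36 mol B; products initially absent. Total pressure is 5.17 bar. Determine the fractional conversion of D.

X = 0.472

Basis: 1 mol D initially; let X = conversion of D. Extent ξ = X.
Mole table: n_D = 1 − X; n_B = 6.36 − 2X; n_E = X.
Summing: n_T = 7.36 − 2X.
Mole fractions y_i = n_i/n_T; K = p_E / (p_D p_B^2) with p_i = y_i·P.
Substituting and setting equal to 0.047 bar^-2 gives a polynomial in X; the root in (0,1) is X = 0.472.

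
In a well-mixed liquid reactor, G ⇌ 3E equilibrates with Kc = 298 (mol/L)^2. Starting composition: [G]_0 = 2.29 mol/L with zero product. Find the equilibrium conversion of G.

X = 0.777

Let X = conversion of G; extent ξ = 2.29·X mol/L.
Concentrations: [G] = 2.29 − 2.29X; [E] = 6.87X.
Kc = [E]^3 / ([G]).
This equals 298 at X = 0.777 (the root in 0 < X < 1).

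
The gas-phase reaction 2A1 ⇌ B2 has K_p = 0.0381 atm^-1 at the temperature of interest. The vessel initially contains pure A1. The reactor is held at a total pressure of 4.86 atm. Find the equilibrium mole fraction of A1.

Let X = conversion of A1 (basis 1 mol A1); extent of reaction ξ = 0.5X.
At extent ξ: n_A1 = 1 − X; n_B2 = 0.5X.
n_T = Σnᵢ = 1 − 0.5X.
y_i = n_i/n_T, p_i = y_i·P. K_p = p_B2 / (p_A1^2).
Substituting and setting equal to 0.0381 atm^-1 gives a polynomial in X; the root in (0,1) is X = 0.242.
Then n_A1 = 0.758, n_T = 0.879, so y_A1 = 0.862.

y_A1 = 0.862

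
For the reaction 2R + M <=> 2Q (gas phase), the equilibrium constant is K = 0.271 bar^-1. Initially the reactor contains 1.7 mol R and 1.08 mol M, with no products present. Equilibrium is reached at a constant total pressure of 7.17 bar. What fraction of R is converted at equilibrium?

X = 0.431

Basis: 1.7 mol R initially; let X = conversion of R. Extent ξ = 0.85X.
Moles: n_R = 1.7 − 1.7X; n_M = 1.08 − 0.85X; n_Q = 1.7X.
Total moles n_T = 2.78 − 0.85X.
With p_i = (n_i/n_T)P, K = p_Q^2 / (p_R^2 p_M).
Equating to 0.271 bar^-1 and solving on 0 < X < 1: X = 0.431.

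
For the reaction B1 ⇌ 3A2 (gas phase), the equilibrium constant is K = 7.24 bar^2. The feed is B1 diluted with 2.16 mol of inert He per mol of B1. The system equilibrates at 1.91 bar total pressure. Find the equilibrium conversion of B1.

Take 1 mol B1 as basis and let X be its fractional conversion, so ξ = X.
At extent ξ: n_B1 = 1 − X; n_A2 = 3X; n_I = 2.16 (inert).
n_T = Σnᵢ = 3.16 + 2X.
Mole fractions y_i = n_i/n_T; K = p_A2^3 / (p_B1) with p_i = y_i·P.
This yields a degree-3 equation in X; solving on (0,1), X = 0.742.

X = 0.742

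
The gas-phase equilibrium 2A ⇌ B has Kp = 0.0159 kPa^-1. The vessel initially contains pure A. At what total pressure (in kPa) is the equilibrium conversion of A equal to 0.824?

Take 1 mol A as basis and let X be its fractional conversion, so ξ = 0.5X.
Mole table: n_A = 1 − X; n_B = 0.5X.
n_T = Σnᵢ = 1 − 0.5X.
Kp = p_B / (p_A^2) with p_i = (n_i/n_T)·P.
At X = 0.824: the mole-fraction product g(X) = Π y_i^ν_i = 7.821. Since Kp = g(X)·P^{-1}, P = (g/Kp)^(1/1) = (7.821/0.0159)^(1/1) = 492 kPa.

P = 492 kPa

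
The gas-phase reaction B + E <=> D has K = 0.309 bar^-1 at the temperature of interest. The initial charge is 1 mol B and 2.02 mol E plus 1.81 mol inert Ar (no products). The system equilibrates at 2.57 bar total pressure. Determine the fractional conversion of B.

X = 0.236

Let X = conversion of B (basis 1 mol B); extent of reaction ξ = X.
Mole table: n_B = 1 − X; n_E = 2.02 − X; n_D = X; n_I = 1.81 (inert).
Summing: n_T = 4.83 − X.
y_i = n_i/n_T, p_i = y_i·P. K = p_D / (p_B p_E).
Setting this equal to 0.309 bar^-1 and taking the physical root (0 < X < 1) gives X = 0.236.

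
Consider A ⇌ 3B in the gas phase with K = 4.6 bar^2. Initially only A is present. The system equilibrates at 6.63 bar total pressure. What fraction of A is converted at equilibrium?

X = 0.181

Let X = conversion of A (basis 1 mol A); extent of reaction ξ = X.
Species balance: n_A = 1 − X; n_B = 3X.
Total moles n_T = 1 + 2X.
Mole fractions y_i = n_i/n_T; K = p_B^3 / (p_A) with p_i = y_i·P.
Substituting and setting equal to 4.6 bar^2 gives a polynomial in X; the root in (0,1) is X = 0.181.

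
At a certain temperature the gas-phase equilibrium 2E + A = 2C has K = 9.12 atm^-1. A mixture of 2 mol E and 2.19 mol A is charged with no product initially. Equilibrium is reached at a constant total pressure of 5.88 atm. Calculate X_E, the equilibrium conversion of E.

Let X = conversion of E (basis 2 mol E); extent of reaction ξ = X.
Moles: n_E = 2 − 2X; n_A = 2.19 − X; n_C = 2X.
n_T = Σnᵢ = 4.19 − X.
Mole fractions y_i = n_i/n_T; K = p_C^2 / (p_E^2 p_A) with p_i = y_i·P.
Equating to 9.12 atm^-1 and solving on 0 < X < 1: X = 0.823.

X = 0.823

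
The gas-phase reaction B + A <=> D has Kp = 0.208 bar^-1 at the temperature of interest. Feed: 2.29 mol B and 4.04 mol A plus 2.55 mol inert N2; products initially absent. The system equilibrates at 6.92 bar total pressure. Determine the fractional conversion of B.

X = 0.364

Let X = conversion of B (basis 2.29 mol B); extent of reaction ξ = 2.29X.
Species balance: n_B = 2.29 − 2.29X; n_A = 4.04 − 2.29X; n_D = 2.29X; n_I = 2.55 (inert).
Summing: n_T = 8.88 − 2.29X.
y_i = n_i/n_T, p_i = y_i·P. Kp = p_D / (p_B p_A).
Substituting and setting equal to 0.208 bar^-1 gives a polynomial in X; the root in (0,1) is X = 0.364.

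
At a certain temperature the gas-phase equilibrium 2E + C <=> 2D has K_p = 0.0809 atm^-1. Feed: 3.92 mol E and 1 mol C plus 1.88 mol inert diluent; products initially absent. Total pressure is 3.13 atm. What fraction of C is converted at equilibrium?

X = 0.281

Take 1 mol C as basis and let X be its fractional conversion, so ξ = X.
At extent ξ: n_E = 3.92 − 2X; n_C = 1 − X; n_D = 2X; n_I = 1.88 (inert).
Summing: n_T = 6.8 − X.
Mole fractions y_i = n_i/n_T; K_p = p_D^2 / (p_E^2 p_C) with p_i = y_i·P.
Substituting and setting equal to 0.0809 atm^-1 gives a polynomial in X; the root in (0,1) is X = 0.281.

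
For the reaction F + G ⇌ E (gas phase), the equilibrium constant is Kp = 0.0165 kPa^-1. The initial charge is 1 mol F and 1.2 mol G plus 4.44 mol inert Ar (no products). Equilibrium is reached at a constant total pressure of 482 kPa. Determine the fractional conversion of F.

X = 0.481

Basis: 1 mol F initially; let X = conversion of F. Extent ξ = X.
Species balance: n_F = 1 − X; n_G = 1.2 − X; n_E = X; n_I = 4.44 (inert).
Total moles n_T = 6.64 − X.
Mole fractions y_i = n_i/n_T; Kp = p_E / (p_F p_G) with p_i = y_i·P.
Equating to 0.0165 kPa^-1 and solving on 0 < X < 1: X = 0.481.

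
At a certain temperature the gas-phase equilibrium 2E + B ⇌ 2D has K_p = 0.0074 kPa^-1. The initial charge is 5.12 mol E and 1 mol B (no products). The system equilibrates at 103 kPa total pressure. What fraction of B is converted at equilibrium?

Take 1 mol B as basis and let X be its fractional conversion, so ξ = X.
Moles: n_E = 5.12 − 2X; n_B = 1 − X; n_D = 2X.
Summing: n_T = 6.12 − X.
Mole fractions y_i = n_i/n_T; K_p = p_D^2 / (p_E^2 p_B) with p_i = y_i·P.
Substituting and setting equal to 0.0074 kPa^-1 gives a polynomial in X; the root in (0,1) is X = 0.521.

X = 0.521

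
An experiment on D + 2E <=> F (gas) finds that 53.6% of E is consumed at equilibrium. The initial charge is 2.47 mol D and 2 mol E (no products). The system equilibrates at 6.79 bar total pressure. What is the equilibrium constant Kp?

Take 2 mol E as basis and let X be its fractional conversion, so ξ = X.
At extent ξ: n_D = 2.47 − X; n_E = 2 − 2X; n_F = X.
Total moles n_T = 4.47 − 2X.
At X = 0.536: n_D = 1.93, n_E = 0.928, n_F = 0.536, n_T = 3.4.
p_i = (n_i/n_T)·P. Kp = p_F / (p_D p_E^2) = 0.0806 bar^-2.

Kp = 0.0806 bar^-2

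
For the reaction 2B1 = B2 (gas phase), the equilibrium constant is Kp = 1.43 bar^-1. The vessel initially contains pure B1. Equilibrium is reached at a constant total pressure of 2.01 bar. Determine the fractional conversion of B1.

Let X = conversion of B1 (basis 1 mol B1); extent of reaction ξ = 0.5X.
Species balance: n_B1 = 1 − X; n_B2 = 0.5X.
n_T = Σnᵢ = 1 − 0.5X.
With p_i = (n_i/n_T)P, Kp = p_B2 / (p_B1^2).
Equating to 1.43 bar^-1 and solving on 0 < X < 1: X = 0.717.

X = 0.717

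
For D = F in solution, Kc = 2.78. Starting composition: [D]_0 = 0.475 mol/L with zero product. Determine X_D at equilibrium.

X = 0.735

Let X = conversion of D; extent ξ = 0.475·X mol/L.
Concentrations: [D] = 0.475 − 0.475X; [F] = 0.475X.
Kc = [F] / ([D]).
Equating to 2.78: the physical root is X = 0.735.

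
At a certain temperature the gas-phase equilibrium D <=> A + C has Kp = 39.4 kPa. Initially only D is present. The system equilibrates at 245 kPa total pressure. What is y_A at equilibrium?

y_A = 0.271

Take 1 mol D as basis and let X be its fractional conversion, so ξ = X.
Species balance: n_D = 1 − X; n_A = X; n_C = X.
Total moles n_T = 1 + X.
y_i = n_i/n_T, p_i = y_i·P. Kp = p_A p_C / (p_D).
Setting this equal to 39.4 kPa and taking the physical root (0 < X < 1) gives X = 0.372.
Then n_A = 0.372, n_T = 1.37, so y_A = 0.271.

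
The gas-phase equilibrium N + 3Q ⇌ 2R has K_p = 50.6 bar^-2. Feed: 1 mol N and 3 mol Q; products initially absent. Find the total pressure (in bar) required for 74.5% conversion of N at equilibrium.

P = 1.56 bar

Basis: 1 mol N initially; let X = conversion of N. Extent ξ = X.
Species balance: n_N = 1 − X; n_Q = 3 − 3X; n_R = 2X.
Total moles n_T = 4 − 2X.
K_p = p_R^2 / (p_N p_Q^3) with p_i = (n_i/n_T)·P.
At X = 0.745: the mole-fraction product g(X) = Π y_i^ν_i = 122.5. Since K_p = g(X)·P^{-2}, P = (g/K_p)^(1/2) = (122.5/50.6)^(1/2) = 1.56 bar.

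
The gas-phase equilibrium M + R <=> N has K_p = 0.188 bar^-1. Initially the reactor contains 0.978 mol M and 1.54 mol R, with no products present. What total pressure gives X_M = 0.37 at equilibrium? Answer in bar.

P = 5.72 bar

Take 0.978 mol M as basis and let X be its fractional conversion, so ξ = 0.978X.
Species balance: n_M = 0.978 − 0.978X; n_R = 1.54 − 0.978X; n_N = 0.978X.
Total moles n_T = 2.52 − 0.978X.
K_p = p_N / (p_M p_R) with p_i = (n_i/n_T)·P.
At X = 0.37: the mole-fraction product g(X) = Π y_i^ν_i = 1.075. Since K_p = g(X)·P^{-1}, P = (g/K_p)^(1/1) = (1.075/0.188)^(1/1) = 5.72 bar.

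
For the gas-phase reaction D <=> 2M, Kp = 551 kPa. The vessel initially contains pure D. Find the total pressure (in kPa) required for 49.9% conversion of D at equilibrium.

P = 415 kPa

Take 1 mol D as basis and let X be its fractional conversion, so ξ = X.
Mole table: n_D = 1 − X; n_M = 2X.
Summing: n_T = 1 + X.
Kp = p_M^2 / (p_D) with p_i = (n_i/n_T)·P.
At X = 0.499: the mole-fraction product g(X) = Π y_i^ν_i = 1.326. Since Kp = g(X)·P^{1}, P = (Kp/g)^(1/1) = (551/1.326)^(1/1) = 415 kPa.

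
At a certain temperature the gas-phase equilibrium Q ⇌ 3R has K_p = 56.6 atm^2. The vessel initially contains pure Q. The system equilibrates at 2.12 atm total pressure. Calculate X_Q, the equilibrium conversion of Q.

Take 1 mol Q as basis and let X be its fractional conversion, so ξ = X.
Species balance: n_Q = 1 − X; n_R = 3X.
Summing: n_T = 1 + 2X.
Mole fractions y_i = n_i/n_T; K_p = p_R^3 / (p_Q) with p_i = y_i·P.
This yields a degree-3 equation in X; solving on (0,1), X = 0.828.

X = 0.828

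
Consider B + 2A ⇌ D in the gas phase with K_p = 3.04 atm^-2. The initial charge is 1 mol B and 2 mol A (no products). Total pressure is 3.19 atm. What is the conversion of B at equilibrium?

X = 0.762

Take 1 mol B as basis and let X be its fractional conversion, so ξ = X.
Species balance: n_B = 1 − X; n_A = 2 − 2X; n_D = X.
Summing: n_T = 3 − 2X.
y_i = n_i/n_T, p_i = y_i·P. K_p = p_D / (p_B p_A^2).
Substituting and setting equal to 3.04 atm^-2 gives a polynomial in X; the root in (0,1) is X = 0.762.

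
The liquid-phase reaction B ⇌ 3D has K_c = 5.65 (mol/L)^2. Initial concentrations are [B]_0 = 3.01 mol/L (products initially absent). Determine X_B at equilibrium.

Let X = conversion of B; extent ξ = 3.01·X mol/L.
Concentrations: [B] = 3.01 − 3.01X; [D] = 9.03X.
K_c = [D]^3 / ([B]).
Equating to 5.65 (mol/L)^2: the physical root is X = 0.258.

X = 0.258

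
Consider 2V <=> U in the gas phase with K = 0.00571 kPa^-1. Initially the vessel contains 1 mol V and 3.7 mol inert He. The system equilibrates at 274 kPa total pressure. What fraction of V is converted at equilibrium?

X = 0.319

Take 1 mol V as basis and let X be its fractional conversion, so ξ = 0.5X.
Species balance: n_V = 1 − X; n_U = 0.5X; n_I = 3.7 (inert).
Summing: n_T = 4.7 − 0.5X.
With p_i = (n_i/n_T)P, K = p_U / (p_V^2).
Equating to 0.00571 kPa^-1 and solving on 0 < X < 1: X = 0.319.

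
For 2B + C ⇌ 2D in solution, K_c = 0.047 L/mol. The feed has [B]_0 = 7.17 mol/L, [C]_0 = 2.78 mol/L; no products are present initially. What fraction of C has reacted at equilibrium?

X = 0.300

Let X = conversion of C; extent ξ = 2.78·X mol/L.
Concentrations: [B] = 7.17 − 5.56X; [C] = 2.78 − 2.78X; [D] = 5.56X.
K_c = [D]^2 / ([B]^2 [C]).
Solving K_c = 0.047 for X ∈ (0,1): X = 0.300.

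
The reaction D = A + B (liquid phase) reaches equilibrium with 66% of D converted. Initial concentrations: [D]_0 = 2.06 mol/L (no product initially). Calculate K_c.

K_c = 2.64 mol/L

Let X = conversion of D.
Concentrations: [D] = 2.06 − 2.06X; [A] = 2.06X; [B] = 2.06X.
At X = 0.66: [D] = 0.7, [A] = 1.36, [B] = 1.36.
K_c = [A] [B] / ([D]) = 2.64 mol/L.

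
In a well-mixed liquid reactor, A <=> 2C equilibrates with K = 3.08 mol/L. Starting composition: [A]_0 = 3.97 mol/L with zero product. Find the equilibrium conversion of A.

X = 0.354

Let X = conversion of A; extent ξ = 3.97·X mol/L.
Concentrations: [A] = 3.97 − 3.97X; [C] = 7.94X.
K = [C]^2 / ([A]).
Solving K = 3.08 for X ∈ (0,1): X = 0.354.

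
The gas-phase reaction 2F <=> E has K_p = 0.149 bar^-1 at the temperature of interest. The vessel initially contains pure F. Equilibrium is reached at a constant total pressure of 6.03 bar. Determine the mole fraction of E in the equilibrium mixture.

Take 1 mol F as basis and let X be its fractional conversion, so ξ = 0.5X.
At extent ξ: n_F = 1 − X; n_E = 0.5X.
Total moles n_T = 1 − 0.5X.
With p_i = (n_i/n_T)P, K_p = p_E / (p_F^2).
Equating to 0.149 bar^-1 and solving on 0 < X < 1: X = 0.533.
Then n_E = 0.267, n_T = 0.733, so y_E = 0.364.

y_E = 0.364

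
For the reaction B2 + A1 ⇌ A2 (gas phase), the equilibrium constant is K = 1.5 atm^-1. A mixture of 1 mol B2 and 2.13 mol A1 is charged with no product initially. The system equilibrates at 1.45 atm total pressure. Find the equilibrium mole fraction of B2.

Basis: 1 mol B2 initially; let X = conversion of B2. Extent ξ = X.
At extent ξ: n_B2 = 1 − X; n_A1 = 2.13 − X; n_A2 = X.
n_T = Σnᵢ = 3.13 − X.
Mole fractions y_i = n_i/n_T; K = p_A2 / (p_B2 p_A1) with p_i = y_i·P.
This yields a degree-2 equation in X; solving on (0,1), X = 0.570.
Then n_B2 = 0.43, n_T = 2.56, so y_B2 = 0.168.

y_B2 = 0.168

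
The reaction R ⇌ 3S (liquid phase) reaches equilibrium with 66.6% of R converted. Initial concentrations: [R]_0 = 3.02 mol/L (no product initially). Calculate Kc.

Kc = 218 (mol/L)^2

Let X = conversion of R.
Concentrations: [R] = 3.02 − 3.02X; [S] = 9.06X.
At X = 0.666: [R] = 1.01, [S] = 6.03.
Kc = [S]^3 / ([R]) = 218 (mol/L)^2.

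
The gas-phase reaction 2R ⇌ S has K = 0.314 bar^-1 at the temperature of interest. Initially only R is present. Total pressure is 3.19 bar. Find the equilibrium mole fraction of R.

Let X = conversion of R (basis 1 mol R); extent of reaction ξ = 0.5X.
Species balance: n_R = 1 − X; n_S = 0.5X.
Total moles n_T = 1 − 0.5X.
y_i = n_i/n_T, p_i = y_i·P. K = p_S / (p_R^2).
Setting this equal to 0.314 bar^-1 and taking the physical root (0 < X < 1) gives X = 0.553.
Then n_R = 0.447, n_T = 0.723, so y_R = 0.618.

y_R = 0.618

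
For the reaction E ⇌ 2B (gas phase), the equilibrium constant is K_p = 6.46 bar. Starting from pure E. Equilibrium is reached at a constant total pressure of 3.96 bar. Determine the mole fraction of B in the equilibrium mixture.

y_B = 0.700

Basis: 1 mol E initially; let X = conversion of E. Extent ξ = X.
Mole table: n_E = 1 − X; n_B = 2X.
Total moles n_T = 1 + X.
y_i = n_i/n_T, p_i = y_i·P. K_p = p_B^2 / (p_E).
This yields a degree-2 equation in X; solving on (0,1), X = 0.538.
Then n_B = 1.08, n_T = 1.54, so y_B = 0.700.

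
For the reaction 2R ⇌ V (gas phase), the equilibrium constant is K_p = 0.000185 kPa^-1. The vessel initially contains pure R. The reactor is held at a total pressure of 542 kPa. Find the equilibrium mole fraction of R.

Take 1 mol R as basis and let X be its fractional conversion, so ξ = 0.5X.
Mole table: n_R = 1 − X; n_V = 0.5X.
Total moles n_T = 1 − 0.5X.
With p_i = (n_i/n_T)P, K_p = p_V / (p_R^2).
This yields a degree-2 equation in X; solving on (0,1), X = 0.155.
Then n_R = 0.845, n_T = 0.922, so y_R = 0.916.

y_R = 0.916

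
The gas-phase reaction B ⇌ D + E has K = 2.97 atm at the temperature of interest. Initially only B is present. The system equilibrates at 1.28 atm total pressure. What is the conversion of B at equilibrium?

Basis: 1 mol B initially; let X = conversion of B. Extent ξ = X.
Species balance: n_B = 1 − X; n_D = X; n_E = X.
Total moles n_T = 1 + X.
y_i = n_i/n_T, p_i = y_i·P. K = p_D p_E / (p_B).
This yields a degree-2 equation in X; solving on (0,1), X = 0.836.

X = 0.836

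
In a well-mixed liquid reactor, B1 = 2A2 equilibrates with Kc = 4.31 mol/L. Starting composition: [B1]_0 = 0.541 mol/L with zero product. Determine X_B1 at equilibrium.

X = 0.731

Let X = conversion of B1; extent ξ = 0.541·X mol/L.
Concentrations: [B1] = 0.541 − 0.541X; [A2] = 1.08X.
Kc = [A2]^2 / ([B1]).
Setting equal to 4.31 and solving for X on (0,1) gives X = 0.731.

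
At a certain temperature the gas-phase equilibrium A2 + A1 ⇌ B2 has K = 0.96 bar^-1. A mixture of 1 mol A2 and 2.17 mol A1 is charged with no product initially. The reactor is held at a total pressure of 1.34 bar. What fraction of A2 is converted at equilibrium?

X = 0.449

Take 1 mol A2 as basis and let X be its fractional conversion, so ξ = X.
At extent ξ: n_A2 = 1 − X; n_A1 = 2.17 − X; n_B2 = X.
Summing: n_T = 3.17 − X.
y_i = n_i/n_T, p_i = y_i·P. K = p_B2 / (p_A2 p_A1).
This yields a degree-2 equation in X; solving on (0,1), X = 0.449.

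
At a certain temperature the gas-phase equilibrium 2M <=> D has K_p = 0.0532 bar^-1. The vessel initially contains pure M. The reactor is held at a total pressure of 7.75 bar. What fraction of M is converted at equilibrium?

X = 0.386

Basis: 1 mol M initially; let X = conversion of M. Extent ξ = 0.5X.
Species balance: n_M = 1 − X; n_D = 0.5X.
n_T = Σnᵢ = 1 − 0.5X.
y_i = n_i/n_T, p_i = y_i·P. K_p = p_D / (p_M^2).
Setting this equal to 0.0532 bar^-1 and taking the physical root (0 < X < 1) gives X = 0.386.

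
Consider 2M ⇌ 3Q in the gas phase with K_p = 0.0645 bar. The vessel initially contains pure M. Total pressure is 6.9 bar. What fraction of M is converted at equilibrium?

X = 0.131

Basis: 1 mol M initially; let X = conversion of M. Extent ξ = 0.5X.
Species balance: n_M = 1 − X; n_Q = 1.5X.
n_T = Σnᵢ = 1 + 0.5X.
y_i = n_i/n_T, p_i = y_i·P. K_p = p_Q^3 / (p_M^2).
Setting this equal to 0.0645 bar and taking the physical root (0 < X < 1) gives X = 0.131.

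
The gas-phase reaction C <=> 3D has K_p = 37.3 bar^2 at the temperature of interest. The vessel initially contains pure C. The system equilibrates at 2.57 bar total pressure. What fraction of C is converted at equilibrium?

X = 0.709

Take 1 mol C as basis and let X be its fractional conversion, so ξ = X.
Moles: n_C = 1 − X; n_D = 3X.
Summing: n_T = 1 + 2X.
y_i = n_i/n_T, p_i = y_i·P. K_p = p_D^3 / (p_C).
This yields a degree-3 equation in X; solving on (0,1), X = 0.709.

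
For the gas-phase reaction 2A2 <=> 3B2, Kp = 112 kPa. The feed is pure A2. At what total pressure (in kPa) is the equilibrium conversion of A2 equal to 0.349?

Take 1 mol A2 as basis and let X be its fractional conversion, so ξ = 0.5X.
Species balance: n_A2 = 1 − X; n_B2 = 1.5X.
n_T = Σnᵢ = 1 + 0.5X.
Kp = p_B2^3 / (p_A2^2) with p_i = (n_i/n_T)·P.
At X = 0.349: the mole-fraction product g(X) = Π y_i^ν_i = 0.2882. Since Kp = g(X)·P^{1}, P = (Kp/g)^(1/1) = (112/0.2882)^(1/1) = 389 kPa.

P = 389 kPa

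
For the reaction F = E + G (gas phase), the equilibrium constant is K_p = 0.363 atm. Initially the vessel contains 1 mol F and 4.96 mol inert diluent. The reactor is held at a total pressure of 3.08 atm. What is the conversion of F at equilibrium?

X = 0.573

Basis: 1 mol F initially; let X = conversion of F. Extent ξ = X.
Moles: n_F = 1 − X; n_E = X; n_G = X; n_I = 4.96 (inert).
Summing: n_T = 5.96 + X.
y_i = n_i/n_T, p_i = y_i·P. K_p = p_E p_G / (p_F).
This yields a degree-2 equation in X; solving on (0,1), X = 0.573.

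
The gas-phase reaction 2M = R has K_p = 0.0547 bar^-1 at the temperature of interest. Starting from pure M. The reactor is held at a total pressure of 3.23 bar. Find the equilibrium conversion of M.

X = 0.235

Let X = conversion of M (basis 1 mol M); extent of reaction ξ = 0.5X.
Species balance: n_M = 1 − X; n_R = 0.5X.
n_T = Σnᵢ = 1 − 0.5X.
y_i = n_i/n_T, p_i = y_i·P. K_p = p_R / (p_M^2).
Substituting and setting equal to 0.0547 bar^-1 gives a polynomial in X; the root in (0,1) is X = 0.235.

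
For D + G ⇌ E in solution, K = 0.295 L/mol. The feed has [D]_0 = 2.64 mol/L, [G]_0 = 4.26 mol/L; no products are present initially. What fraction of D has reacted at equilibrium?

Let X = conversion of D; extent ξ = 2.64·X mol/L.
Concentrations: [D] = 2.64 − 2.64X; [G] = 4.26 − 2.64X; [E] = 2.64X.
K = [E] / ([D] [G]).
This equals 0.295 at X = 0.471 (the root in 0 < X < 1).

X = 0.471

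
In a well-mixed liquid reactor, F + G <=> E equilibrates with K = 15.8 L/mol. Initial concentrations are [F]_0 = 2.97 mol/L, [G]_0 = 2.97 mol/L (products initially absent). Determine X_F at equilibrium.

Let X = conversion of F; extent ξ = 2.97·X mol/L.
Concentrations: [F] = 2.97 − 2.97X; [G] = 2.97 − 2.97X; [E] = 2.97X.
K = [E] / ([F] [G]).
Setting equal to 15.8 and solving for X on (0,1) gives X = 0.864.

X = 0.864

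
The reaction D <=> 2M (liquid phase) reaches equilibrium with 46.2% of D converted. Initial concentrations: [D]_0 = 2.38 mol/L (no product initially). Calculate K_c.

Let X = conversion of D.
Concentrations: [D] = 2.38 − 2.38X; [M] = 4.76X.
At X = 0.462: [D] = 1.28, [M] = 2.2.
K_c = [M]^2 / ([D]) = 3.78 mol/L.

K_c = 3.78 mol/L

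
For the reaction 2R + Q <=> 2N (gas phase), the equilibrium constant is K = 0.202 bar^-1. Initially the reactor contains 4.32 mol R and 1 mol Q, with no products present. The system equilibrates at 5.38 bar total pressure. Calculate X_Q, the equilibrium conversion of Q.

X = 0.531

Basis: 1 mol Q initially; let X = conversion of Q. Extent ξ = X.
Mole table: n_R = 4.32 − 2X; n_Q = 1 − X; n_N = 2X.
Summing: n_T = 5.32 − X.
y_i = n_i/n_T, p_i = y_i·P. K = p_N^2 / (p_R^2 p_Q).
Setting this equal to 0.202 bar^-1 and taking the physical root (0 < X < 1) gives X = 0.531.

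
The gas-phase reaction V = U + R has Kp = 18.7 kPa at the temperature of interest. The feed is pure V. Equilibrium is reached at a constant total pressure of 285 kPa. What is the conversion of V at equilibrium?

Take 1 mol V as basis and let X be its fractional conversion, so ξ = X.
Species balance: n_V = 1 − X; n_U = X; n_R = X.
Summing: n_T = 1 + X.
Mole fractions y_i = n_i/n_T; Kp = p_U p_R / (p_V) with p_i = y_i·P.
Setting this equal to 18.7 kPa and taking the physical root (0 < X < 1) gives X = 0.248.

X = 0.248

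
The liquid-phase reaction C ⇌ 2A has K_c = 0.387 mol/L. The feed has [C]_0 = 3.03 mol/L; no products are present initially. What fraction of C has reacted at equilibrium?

X = 0.163

Let X = conversion of C; extent ξ = 3.03·X mol/L.
Concentrations: [C] = 3.03 − 3.03X; [A] = 6.06X.
K_c = [A]^2 / ([C]).
Equating to 0.387 mol/L: the physical root is X = 0.163.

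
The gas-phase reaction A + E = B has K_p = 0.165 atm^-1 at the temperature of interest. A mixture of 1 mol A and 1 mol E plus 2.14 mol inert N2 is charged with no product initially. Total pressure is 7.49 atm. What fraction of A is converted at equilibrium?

X = 0.201

Let X = conversion of A (basis 1 mol A); extent of reaction ξ = X.
At extent ξ: n_A = 1 − X; n_E = 1 − X; n_B = X; n_I = 2.14 (inert).
Total moles n_T = 4.14 − X.
With p_i = (n_i/n_T)P, K_p = p_B / (p_A p_E).
Equating to 0.165 atm^-1 and solving on 0 < X < 1: X = 0.201.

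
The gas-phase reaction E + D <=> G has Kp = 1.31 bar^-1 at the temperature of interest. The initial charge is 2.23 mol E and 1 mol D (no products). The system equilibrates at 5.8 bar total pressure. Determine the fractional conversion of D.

X = 0.817

Basis: 1 mol D initially; let X = conversion of D. Extent ξ = X.
Species balance: n_E = 2.23 − X; n_D = 1 − X; n_G = X.
Summing: n_T = 3.23 − X.
Mole fractions y_i = n_i/n_T; Kp = p_G / (p_E p_D) with p_i = y_i·P.
Substituting and setting equal to 1.31 bar^-1 gives a polynomial in X; the root in (0,1) is X = 0.817.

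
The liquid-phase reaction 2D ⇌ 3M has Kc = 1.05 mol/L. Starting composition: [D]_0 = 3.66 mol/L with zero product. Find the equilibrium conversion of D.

Let X = conversion of D; extent ξ = 3.66X/2 mol/L.
Concentrations: [D] = 3.66 − 3.66X; [M] = 5.49X.
Kc = [M]^3 / ([D]^2).
Equating to 1.05 mol/L: the physical root is X = 0.335.

X = 0.335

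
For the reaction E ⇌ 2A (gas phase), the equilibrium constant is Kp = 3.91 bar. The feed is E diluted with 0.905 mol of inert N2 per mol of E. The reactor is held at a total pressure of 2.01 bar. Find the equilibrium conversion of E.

Basis: 1 mol E initially; let X = conversion of E. Extent ξ = X.
Species balance: n_E = 1 − X; n_A = 2X; n_I = 0.905 (inert).
Total moles n_T = 1.91 + X.
y_i = n_i/n_T, p_i = y_i·P. Kp = p_A^2 / (p_E).
This yields a degree-2 equation in X; solving on (0,1), X = 0.655.

X = 0.655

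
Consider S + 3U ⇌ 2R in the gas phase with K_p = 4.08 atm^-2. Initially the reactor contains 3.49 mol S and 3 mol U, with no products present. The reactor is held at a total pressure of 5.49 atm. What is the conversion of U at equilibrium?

X = 0.809

Take 3 mol U as basis and let X be its fractional conversion, so ξ = X.
At extent ξ: n_S = 3.49 − X; n_U = 3 − 3X; n_R = 2X.
Summing: n_T = 6.49 − 2X.
With p_i = (n_i/n_T)P, K_p = p_R^2 / (p_S p_U^3).
Setting this equal to 4.08 atm^-2 and taking the physical root (0 < X < 1) gives X = 0.809.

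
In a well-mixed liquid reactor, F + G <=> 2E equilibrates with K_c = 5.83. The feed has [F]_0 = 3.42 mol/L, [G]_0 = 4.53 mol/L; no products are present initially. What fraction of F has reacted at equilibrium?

Let X = conversion of F; extent ξ = 3.42·X mol/L.
Concentrations: [F] = 3.42 − 3.42X; [G] = 4.53 − 3.42X; [E] = 6.84X.
K_c = [E]^2 / ([F] [G]).
Solving K_c = 5.83 for X ∈ (0,1): X = 0.622.

X = 0.622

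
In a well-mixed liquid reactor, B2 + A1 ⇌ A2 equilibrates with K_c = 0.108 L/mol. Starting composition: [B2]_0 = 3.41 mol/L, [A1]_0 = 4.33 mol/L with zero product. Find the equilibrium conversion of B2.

Let X = conversion of B2; extent ξ = 3.41·X mol/L.
Concentrations: [B2] = 3.41 − 3.41X; [A1] = 4.33 − 3.41X; [A2] = 3.41X.
K_c = [A2] / ([B2] [A1]).
Equating to 0.108 L/mol: the physical root is X = 0.269.

X = 0.269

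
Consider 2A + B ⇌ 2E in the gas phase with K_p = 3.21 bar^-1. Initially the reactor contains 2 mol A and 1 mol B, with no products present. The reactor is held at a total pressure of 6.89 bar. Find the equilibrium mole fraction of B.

y_B = 0.150

Take 2 mol A as basis and let X be its fractional conversion, so ξ = X.
Species balance: n_A = 2 − 2X; n_B = 1 − X; n_E = 2X.
Summing: n_T = 3 − X.
y_i = n_i/n_T, p_i = y_i·P. K_p = p_E^2 / (p_A^2 p_B).
This yields a degree-3 equation in X; solving on (0,1), X = 0.646.
Then n_B = 0.354, n_T = 2.35, so y_B = 0.150.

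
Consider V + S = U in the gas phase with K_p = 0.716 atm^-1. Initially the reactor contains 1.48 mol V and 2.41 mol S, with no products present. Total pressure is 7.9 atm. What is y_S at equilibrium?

y_S = 0.474

Take 1.48 mol V as basis and let X be its fractional conversion, so ξ = 1.48X.
At extent ξ: n_V = 1.48 − 1.48X; n_S = 2.41 − 1.48X; n_U = 1.48X.
Total moles n_T = 3.89 − 1.48X.
Mole fractions y_i = n_i/n_T; K_p = p_U / (p_V p_S) with p_i = y_i·P.
Setting this equal to 0.716 atm^-1 and taking the physical root (0 < X < 1) gives X = 0.728.
Then n_S = 1.33, n_T = 2.81, so y_S = 0.474.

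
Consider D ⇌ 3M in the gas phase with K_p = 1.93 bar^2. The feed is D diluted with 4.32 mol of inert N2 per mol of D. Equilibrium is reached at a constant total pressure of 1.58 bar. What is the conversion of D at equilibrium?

Let X = conversion of D (basis 1 mol D); extent of reaction ξ = X.
Species balance: n_D = 1 − X; n_M = 3X; n_I = 4.32 (inert).
Total moles n_T = 5.32 + 2X.
With p_i = (n_i/n_T)P, K_p = p_M^3 / (p_D).
Equating to 1.93 bar^2 and solving on 0 < X < 1: X = 0.717.

X = 0.717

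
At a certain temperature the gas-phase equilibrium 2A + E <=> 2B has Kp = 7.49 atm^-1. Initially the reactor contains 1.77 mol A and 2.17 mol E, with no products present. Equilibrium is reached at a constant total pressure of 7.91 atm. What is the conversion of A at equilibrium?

Let X = conversion of A (basis 1.77 mol A); extent of reaction ξ = 0.885X.
Species balance: n_A = 1.77 − 1.77X; n_E = 2.17 − 0.885X; n_B = 1.77X.
Summing: n_T = 3.94 − 0.885X.
Mole fractions y_i = n_i/n_T; Kp = p_B^2 / (p_A^2 p_E) with p_i = y_i·P.
Substituting and setting equal to 7.49 atm^-1 gives a polynomial in X; the root in (0,1) is X = 0.837.

X = 0.837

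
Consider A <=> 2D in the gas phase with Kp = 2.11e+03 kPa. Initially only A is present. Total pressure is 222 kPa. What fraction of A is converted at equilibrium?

Basis: 1 mol A initially; let X = conversion of A. Extent ξ = X.
Species balance: n_A = 1 − X; n_D = 2X.
Summing: n_T = 1 + X.
y_i = n_i/n_T, p_i = y_i·P. Kp = p_D^2 / (p_A).
Equating to 2.11e+03 kPa and solving on 0 < X < 1: X = 0.839.

X = 0.839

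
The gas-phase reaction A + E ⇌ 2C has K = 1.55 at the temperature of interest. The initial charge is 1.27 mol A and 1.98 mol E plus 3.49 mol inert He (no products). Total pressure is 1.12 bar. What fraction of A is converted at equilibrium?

X = 0.472

Let X = conversion of A (basis 1.27 mol A); extent of reaction ξ = 1.27X.
Species balance: n_A = 1.27 − 1.27X; n_E = 1.98 − 1.27X; n_C = 2.54X; n_I = 3.49 (inert).
n_T stays at 6.74 (no change in mole number).
y_i = n_i/n_T, p_i = y_i·P. K = p_C^2 / (p_A p_E).
Setting this equal to 1.55 and taking the physical root (0 < X < 1) gives X = 0.472.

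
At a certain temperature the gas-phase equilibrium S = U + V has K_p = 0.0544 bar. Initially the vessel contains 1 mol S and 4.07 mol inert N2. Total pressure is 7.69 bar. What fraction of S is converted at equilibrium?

Basis: 1 mol S initially; let X = conversion of S. Extent ξ = X.
Moles: n_S = 1 − X; n_U = X; n_V = X; n_I = 4.07 (inert).
n_T = Σnᵢ = 5.07 + X.
With p_i = (n_i/n_T)P, K_p = p_U p_V / (p_S).
Equating to 0.0544 bar and solving on 0 < X < 1: X = 0.175.

X = 0.175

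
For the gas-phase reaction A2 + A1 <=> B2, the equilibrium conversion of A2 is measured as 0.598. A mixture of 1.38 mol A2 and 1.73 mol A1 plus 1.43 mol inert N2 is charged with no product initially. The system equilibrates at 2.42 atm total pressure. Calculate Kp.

Kp = 2.52 atm^-1

Basis: 1.38 mol A2 initially; let X = conversion of A2. Extent ξ = 1.38X.
Mole table: n_A2 = 1.38 − 1.38X; n_A1 = 1.73 − 1.38X; n_B2 = 1.38X; n_I = 1.43 (inert).
n_T = Σnᵢ = 4.54 − 1.38X.
At X = 0.598: n_A2 = 0.555, n_A1 = 0.905, n_B2 = 0.825, n_T = 3.71.
p_i = (n_i/n_T)·P. Kp = p_B2 / (p_A2 p_A1) = 2.52 atm^-1.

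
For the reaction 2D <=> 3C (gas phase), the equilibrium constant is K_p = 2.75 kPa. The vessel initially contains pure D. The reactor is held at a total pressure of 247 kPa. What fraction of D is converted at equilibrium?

X = 0.138

Basis: 1 mol D initially; let X = conversion of D. Extent ξ = 0.5X.
Mole table: n_D = 1 − X; n_C = 1.5X.
Total moles n_T = 1 + 0.5X.
Mole fractions y_i = n_i/n_T; K_p = p_C^3 / (p_D^2) with p_i = y_i·P.
Setting this equal to 2.75 kPa and taking the physical root (0 < X < 1) gives X = 0.138.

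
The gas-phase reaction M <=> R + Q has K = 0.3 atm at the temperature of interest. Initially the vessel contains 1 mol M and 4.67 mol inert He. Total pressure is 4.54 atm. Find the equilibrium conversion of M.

X = 0.466

Let X = conversion of M (basis 1 mol M); extent of reaction ξ = X.
Species balance: n_M = 1 − X; n_R = X; n_Q = X; n_I = 4.67 (inert).
n_T = Σnᵢ = 5.67 + X.
y_i = n_i/n_T, p_i = y_i·P. K = p_R p_Q / (p_M).
Setting this equal to 0.3 atm and taking the physical root (0 < X < 1) gives X = 0.466.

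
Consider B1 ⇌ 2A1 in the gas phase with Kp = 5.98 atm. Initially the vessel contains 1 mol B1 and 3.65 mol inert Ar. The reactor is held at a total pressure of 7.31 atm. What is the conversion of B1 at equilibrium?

Let X = conversion of B1 (basis 1 mol B1); extent of reaction ξ = X.
Species balance: n_B1 = 1 − X; n_A1 = 2X; n_I = 3.65 (inert).
Summing: n_T = 4.65 + X.
With p_i = (n_i/n_T)P, Kp = p_A1^2 / (p_B1).
Substituting and setting equal to 5.98 atm gives a polynomial in X; the root in (0,1) is X = 0.631.

X = 0.631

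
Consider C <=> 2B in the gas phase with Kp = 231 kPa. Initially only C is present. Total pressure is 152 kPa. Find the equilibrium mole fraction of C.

y_C = 0.312

Basis: 1 mol C initially; let X = conversion of C. Extent ξ = X.
Mole table: n_C = 1 − X; n_B = 2X.
Summing: n_T = 1 + X.
y_i = n_i/n_T, p_i = y_i·P. Kp = p_B^2 / (p_C).
This yields a degree-2 equation in X; solving on (0,1), X = 0.525.
Then n_C = 0.475, n_T = 1.52, so y_C = 0.312.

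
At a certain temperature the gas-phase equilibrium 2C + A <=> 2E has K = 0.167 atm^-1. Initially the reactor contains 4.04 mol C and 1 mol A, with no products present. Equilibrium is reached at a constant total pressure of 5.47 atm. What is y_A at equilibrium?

y_A = 0.112

Let X = conversion of A (basis 1 mol A); extent of reaction ξ = X.
At extent ξ: n_C = 4.04 − 2X; n_A = 1 − X; n_E = 2X.
n_T = Σnᵢ = 5.04 − X.
With p_i = (n_i/n_T)P, K = p_E^2 / (p_C^2 p_A).
This yields a degree-3 equation in X; solving on (0,1), X = 0.490.
Then n_A = 0.51, n_T = 4.55, so y_A = 0.112.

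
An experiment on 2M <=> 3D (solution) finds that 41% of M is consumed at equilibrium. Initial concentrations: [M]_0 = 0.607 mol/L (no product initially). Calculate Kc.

Kc = 0.406 mol/L

Let X = conversion of M.
Concentrations: [M] = 0.607 − 0.607X; [D] = 0.91X.
At X = 0.41: [M] = 0.358, [D] = 0.373.
Kc = [D]^3 / ([M]^2) = 0.406 mol/L.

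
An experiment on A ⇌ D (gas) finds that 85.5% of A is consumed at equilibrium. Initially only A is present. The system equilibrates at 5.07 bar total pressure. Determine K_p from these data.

Let X = conversion of A (basis 1 mol A); extent of reaction ξ = X.
At extent ξ: n_A = 1 − X; n_D = X.
n_T stays at 1 (no change in mole number).
At X = 0.855: n_A = 0.145, n_D = 0.855, n_T = 1.
p_i = (n_i/n_T)·P. K_p = p_D / (p_A) = 5.9.

K_p = 5.9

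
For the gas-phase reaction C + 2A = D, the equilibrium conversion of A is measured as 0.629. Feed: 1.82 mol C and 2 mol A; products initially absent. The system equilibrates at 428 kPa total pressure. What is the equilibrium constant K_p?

Let X = conversion of A (basis 2 mol A); extent of reaction ξ = X.
Mole table: n_C = 1.82 − X; n_A = 2 − 2X; n_D = X.
n_T = Σnᵢ = 3.82 − 2X.
At X = 0.629: n_C = 1.19, n_A = 0.742, n_D = 0.629, n_T = 2.56.
p_i = (n_i/n_T)·P. K_p = p_D / (p_C p_A^2) = 3.44e-05 kPa^-2.

K_p = 3.44e-05 kPa^-2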